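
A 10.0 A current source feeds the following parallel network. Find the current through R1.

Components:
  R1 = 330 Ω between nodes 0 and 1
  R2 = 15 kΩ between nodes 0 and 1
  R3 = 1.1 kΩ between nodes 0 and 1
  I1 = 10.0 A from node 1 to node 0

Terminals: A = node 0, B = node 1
All resistors sit directly between nodes 0 and 1, so they are in parallel and share one voltage V; the full source current 10 A splits among them.
1/R_par = 1/330 + 1/15000 + 1/1100 = 0.004006 S  =>  R_par = 249.6 Ω
V = I × R_par = 10 × 249.6 = 2496 V
I_R1 = V/R1 = 2496/330 = 7.564 A

Final answer: 7.564 A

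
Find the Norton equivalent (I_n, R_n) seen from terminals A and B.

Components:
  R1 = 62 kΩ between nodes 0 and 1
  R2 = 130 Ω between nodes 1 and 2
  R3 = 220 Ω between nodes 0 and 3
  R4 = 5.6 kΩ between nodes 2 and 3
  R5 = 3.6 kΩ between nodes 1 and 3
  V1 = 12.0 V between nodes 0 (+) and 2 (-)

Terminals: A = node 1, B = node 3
Find the Thévenin equivalent first; then I_n = V_th/R_th and R_n = R_th.
Step 1 — V_th is the open-circuit voltage V_A - V_B (nothing connected across the terminals).
Nodal analysis, taking node 2 as the 0 V reference.
Source V1 fixes V_0 = 12 V.
KCL at each unknown node (sum of currents leaving = 0; resistances in Ω):
  Node 1: (V_1 - 12)/62000 + (V_1 - 0)/130 + (V_1 - V_3)/3600 = 0
  Node 3: (V_3 - 12)/220 + (V_3 - 0)/5600 + (V_3 - V_1)/3600 = 0
Collecting terms (coefficients in siemens):
  0.007986·V_1 - 0.0002778·V_3 = 0.0001935
  0.005002·V_3 - 0.0002778·V_1 = 0.05455
Determinant D = (0.007986)(0.005002) - (-0.0002778)(-0.0002778) = 0.00003987
V_1 = [(0.0001935)(0.005002) - (-0.0002778)(0.05455)]/D = 0.4043 V
V_3 = [(0.007986)(0.05455) - (0.0001935)(-0.0002778)]/D = 10.93 V
V_th = V_1 - V_3 = 0.4043 - 10.93 = -10.52 V
Step 2 — R_th: zero the source — replace V1 by a short circuit (node 2 merges into node 0) — and find the resistance seen between A (node 1) and B (node 3).
Reduce the network between node 1 (A) and node 3 (B) by series/parallel combination:
  Rp1 = R1 ‖ R2 (parallel, both between nodes 0 and 1) = 1/(1/62000 + 1/130) = 129.7 Ω
  Rp2 = R3 ‖ R4 (parallel, both between nodes 0 and 3) = 1/(1/220 + 1/5600) = 211.7 Ω
  Rs1 = Rp1 + Rp2 (series, joined only at node 0) = 129.7 + 211.7 = 341.4 Ω
  Rp3 = R5 ‖ Rs1 (parallel, both between nodes 1 and 3) = 1/(1/3600 + 1/341.4) = 311.8 Ω
R_th = 311.8 Ω
I_n = V_th/R_th = -10.52/311.8 = -0.03375 A, and R_n = R_th = 311.8 Ω

Final answer: I_n = -0.03375 A, R_n = 311.8 Ω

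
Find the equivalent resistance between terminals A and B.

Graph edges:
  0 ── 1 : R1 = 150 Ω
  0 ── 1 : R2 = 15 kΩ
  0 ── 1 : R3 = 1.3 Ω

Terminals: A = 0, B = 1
Reduce the network between node 0 (A) and node 1 (B) by series/parallel combination:
  Rp1 = R1 ‖ R2 ‖ R3 (parallel, all between nodes 0 and 1) = 1/(1/150 + 1/15000 + 1/1.3) = 1.289 Ω
R_eq = 1.289 Ω

Final answer: 1.289 Ω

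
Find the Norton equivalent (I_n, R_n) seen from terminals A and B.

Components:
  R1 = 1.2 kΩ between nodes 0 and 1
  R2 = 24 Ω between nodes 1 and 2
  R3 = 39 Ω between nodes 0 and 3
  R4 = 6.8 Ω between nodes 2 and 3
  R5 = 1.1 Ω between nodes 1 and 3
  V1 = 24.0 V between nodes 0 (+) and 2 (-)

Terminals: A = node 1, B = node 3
Find the Thévenin equivalent first; then I_n = V_th/R_th and R_n = R_th.
Step 1 — V_th is the open-circuit voltage V_A - V_B (nothing connected across the terminals).
Nodal analysis, taking node 2 as the 0 V reference.
Source V1 fixes V_0 = 24 V.
KCL at each unknown node (sum of currents leaving = 0; resistances in Ω):
  Node 1: (V_1 - 24)/1200 + (V_1 - 0)/24 + (V_1 - V_3)/1.1 = 0
  Node 3: (V_3 - 24)/39 + (V_3 - 0)/6.8 + (V_3 - V_1)/1.1 = 0
Collecting terms (coefficients in siemens):
  0.9516·V_1 - 0.9091·V_3 = 0.02
  1.082·V_3 - 0.9091·V_1 = 0.6154
Determinant D = (0.9516)(1.082) - (-0.9091)(-0.9091) = 0.203
V_1 = [(0.02)(1.082) - (-0.9091)(0.6154)]/D = 2.863 V
V_3 = [(0.9516)(0.6154) - (0.02)(-0.9091)]/D = 2.975 V
V_th = V_1 - V_3 = 2.863 - 2.975 = -0.1118 V
Step 2 — R_th: zero the source — replace V1 by a short circuit (node 2 merges into node 0) — and find the resistance seen between A (node 1) and B (node 3).
Reduce the network between node 1 (A) and node 3 (B) by series/parallel combination:
  Rp1 = R1 ‖ R2 (parallel, both between nodes 0 and 1) = 1/(1/1200 + 1/24) = 23.53 Ω
  Rp2 = R3 ‖ R4 (parallel, both between nodes 0 and 3) = 1/(1/39 + 1/6.8) = 5.79 Ω
  Rs1 = Rp1 + Rp2 (series, joined only at node 0) = 23.53 + 5.79 = 29.32 Ω
  Rp3 = R5 ‖ Rs1 (parallel, both between nodes 1 and 3) = 1/(1/1.1 + 1/29.32) = 1.06 Ω
R_th = 1.06 Ω
I_n = V_th/R_th = -0.1118/1.06 = -0.1055 A, and R_n = R_th = 1.06 Ω

Final answer: I_n = -0.1055 A, R_n = 1.06 Ω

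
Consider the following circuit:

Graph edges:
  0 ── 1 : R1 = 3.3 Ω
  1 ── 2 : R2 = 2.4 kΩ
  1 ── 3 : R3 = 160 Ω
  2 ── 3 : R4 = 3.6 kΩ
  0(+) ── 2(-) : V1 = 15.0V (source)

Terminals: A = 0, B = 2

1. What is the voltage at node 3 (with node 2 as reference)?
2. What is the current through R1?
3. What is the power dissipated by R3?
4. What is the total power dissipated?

Nodal analysis, taking node 2 as the 0 V reference.
Source V1 fixes V_0 = 15 V.
KCL at each unknown node (sum of currents leaving = 0; resistances in Ω):
  Node 1: (V_1 - 15)/3.3 + (V_1 - 0)/2400 + (V_1 - V_3)/160 = 0
  Node 3: (V_3 - V_1)/160 + (V_3 - 0)/3600 = 0
Collecting terms (coefficients in siemens):
  0.3097·V_1 - 0.00625·V_3 = 4.545
  0.006528·V_3 - 0.00625·V_1 = 0
Determinant D = (0.3097)(0.006528) - (-0.00625)(-0.00625) = 0.001983
V_1 = [(4.545)(0.006528) - (-0.00625)(0)]/D = 14.97 V
V_3 = [(0.3097)(0) - (4.545)(-0.00625)]/D = 14.33 V
Part 1:
  Read off the nodal solution: V_3 = 14.33 V
Part 2:
  I_R1 = (V_0 - V_1)/R1 = (15 - 14.97)/3.3 = 0.01022 A
  Magnitude: I_R1 = 0.01022 A
Part 3:
  I_R3 = (V_1 - V_3)/R3 = (14.97 - 14.33)/160 = 0.00398 A
  P_R3 = I_R3² × R3 = (0.00398)² × 160 = 0.002535 W
Part 4:
  Power in each resistor, P = (ΔV)²/R:
    P_R1 = (15 - 14.97)²/3.3 = 0.0003444 W
    P_R2 = (14.97 - 0)²/2400 = 0.09333 W
    P_R3 = (14.97 - 14.33)²/160 = 0.002535 W
    P_R4 = (0 - 14.33)²/3600 = 0.05704 W
  P_total = P_R1 + P_R2 + P_R3 + P_R4 = 0.1532 W

Final answers:
1. V_3 = 14.33 V
2. I_R1 = 0.01022 A
3. P_R3 = 0.002535 W
4. P_total = 0.1532 W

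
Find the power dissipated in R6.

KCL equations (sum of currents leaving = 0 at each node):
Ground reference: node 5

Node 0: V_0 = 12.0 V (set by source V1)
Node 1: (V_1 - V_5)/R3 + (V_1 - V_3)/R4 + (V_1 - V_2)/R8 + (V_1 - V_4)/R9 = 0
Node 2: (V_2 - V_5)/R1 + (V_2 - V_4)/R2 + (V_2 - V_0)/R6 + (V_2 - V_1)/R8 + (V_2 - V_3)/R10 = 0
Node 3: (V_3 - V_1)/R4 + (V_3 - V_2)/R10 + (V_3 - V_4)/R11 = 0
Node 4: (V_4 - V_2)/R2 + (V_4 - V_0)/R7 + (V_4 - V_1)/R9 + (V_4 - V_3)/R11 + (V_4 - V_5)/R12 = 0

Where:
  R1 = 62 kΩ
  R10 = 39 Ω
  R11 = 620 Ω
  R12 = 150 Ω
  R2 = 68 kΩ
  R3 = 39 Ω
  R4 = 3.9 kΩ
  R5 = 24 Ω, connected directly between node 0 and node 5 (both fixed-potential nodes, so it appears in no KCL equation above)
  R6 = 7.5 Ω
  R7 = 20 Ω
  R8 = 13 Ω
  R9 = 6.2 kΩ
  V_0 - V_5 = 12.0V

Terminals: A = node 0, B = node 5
Nodal analysis, taking node 5 as the 0 V reference.
Source V1 fixes V_0 = 12 V.
KCL at each unknown node (sum of currents leaving = 0; resistances in Ω):
  Node 1: (V_1 - 0)/39 + (V_1 - V_3)/3900 + (V_1 - V_2)/13 + (V_1 - V_4)/6200 = 0
  Node 2: (V_2 - 0)/62000 + (V_2 - V_4)/68000 + (V_2 - 12)/7.5 + (V_2 - V_1)/13 + (V_2 - V_3)/39 = 0
  Node 3: (V_3 - V_1)/3900 + (V_3 - V_2)/39 + (V_3 - V_4)/620 = 0
  Node 4: (V_4 - V_2)/68000 + (V_4 - 12)/20 + (V_4 - V_1)/6200 + (V_4 - V_3)/620 + (V_4 - 0)/150 = 0
Collecting terms (coefficients in siemens):
  0.103·V_1 - 0.07692·V_2 - 0.0002564·V_3 - 0.0001613·V_4 = 0
  0.2359·V_2 - 0.07692·V_1 - 0.02564·V_3 - 0.00001471·V_4 = 1.6
  0.02751·V_3 - 0.0002564·V_1 - 0.02564·V_2 - 0.001613·V_4 = 0
  0.05846·V_4 - 0.0001613·V_1 - 0.00001471·V_2 - 0.001613·V_3 = 0.6
Solving these 4 simultaneous equations (Gaussian elimination) gives:
  V_1 = 7.877 V, V_2 = 10.49 V, V_3 = 10.47 V, V_4 = 10.58 V
I_R6 = (V_0 - V_2)/R6 = (12 - 10.49)/7.5 = 0.2015 A
P_R6 = I_R6² × R6 = (0.2015)² × 7.5 = 0.3046 W

Final answer: 0.3046 W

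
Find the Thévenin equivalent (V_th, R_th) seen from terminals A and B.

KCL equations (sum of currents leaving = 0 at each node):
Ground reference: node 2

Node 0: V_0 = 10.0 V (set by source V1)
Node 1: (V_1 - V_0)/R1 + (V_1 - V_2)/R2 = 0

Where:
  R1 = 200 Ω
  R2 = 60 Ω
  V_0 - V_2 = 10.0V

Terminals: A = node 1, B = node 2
Step 1 — V_th is the open-circuit voltage V_A - V_B (nothing connected across the terminals).
Nodal analysis, taking node 2 as the 0 V reference.
Source V1 fixes V_0 = 10 V.
KCL at each unknown node (sum of currents leaving = 0; resistances in Ω):
  Node 1: (V_1 - 10)/200 + (V_1 - 0)/60 = 0
Collecting terms: 0.02167 × V_1 = 0.05  =>  V_1 = 2.308 V
V_th = V_1 - V_2 = 2.308 - 0 = 2.308 V
Step 2 — R_th: zero the source — replace V1 by a short circuit (node 2 merges into node 0) — and find the resistance seen between A (node 1) and B (node 0).
Reduce the network between node 1 (A) and node 0 (B) by series/parallel combination:
  Rp1 = R1 ‖ R2 (parallel, both between nodes 0 and 1) = 1/(1/200 + 1/60) = 46.15 Ω
R_th = 46.15 Ω

Final answer: V_th = 2.308 V, R_th = 46.15 Ω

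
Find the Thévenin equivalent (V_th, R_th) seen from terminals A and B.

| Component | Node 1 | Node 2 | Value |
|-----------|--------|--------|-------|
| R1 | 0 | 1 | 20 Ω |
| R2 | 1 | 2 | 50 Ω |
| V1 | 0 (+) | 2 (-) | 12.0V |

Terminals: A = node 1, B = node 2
Step 1 — V_th is the open-circuit voltage V_A - V_B (nothing connected across the terminals).
Nodal analysis, taking node 2 as the 0 V reference.
Source V1 fixes V_0 = 12 V.
KCL at each unknown node (sum of currents leaving = 0; resistances in Ω):
  Node 1: (V_1 - 12)/20 + (V_1 - 0)/50 = 0
Collecting terms: 0.07 × V_1 = 0.6  =>  V_1 = 8.571 V
V_th = V_1 - V_2 = 8.571 - 0 = 8.571 V
Step 2 — R_th: zero the source — replace V1 by a short circuit (node 2 merges into node 0) — and find the resistance seen between A (node 1) and B (node 0).
Reduce the network between node 1 (A) and node 0 (B) by series/parallel combination:
  Rp1 = R1 ‖ R2 (parallel, both between nodes 0 and 1) = 1/(1/20 + 1/50) = 14.29 Ω
R_th = 14.29 Ω

Final answer: V_th = 8.571 V, R_th = 14.29 Ω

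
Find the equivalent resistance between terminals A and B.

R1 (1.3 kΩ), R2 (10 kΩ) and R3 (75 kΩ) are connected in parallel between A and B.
Reduce the network between node 0 (A) and node 1 (B) by series/parallel combination:
  Rp1 = R1 ‖ R2 ‖ R3 (parallel, all between nodes 0 and 1) = 1/(1/1300 + 1/10000 + 1/75000) = 1133 Ω
R_eq = 1.133 kΩ

Final answer: 1.133 kΩ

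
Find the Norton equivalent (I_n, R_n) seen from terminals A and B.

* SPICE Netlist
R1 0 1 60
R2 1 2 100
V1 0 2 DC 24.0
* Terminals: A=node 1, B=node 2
Find the Thévenin equivalent first; then I_n = V_th/R_th and R_n = R_th.
Step 1 — V_th is the open-circuit voltage V_A - V_B (nothing connected across the terminals).
Nodal analysis, taking node 2 as the 0 V reference.
Source V1 fixes V_0 = 24 V.
KCL at each unknown node (sum of currents leaving = 0; resistances in Ω):
  Node 1: (V_1 - 24)/60 + (V_1 - 0)/100 = 0
Collecting terms: 0.02667 × V_1 = 0.4  =>  V_1 = 15 V
V_th = V_1 - V_2 = 15 - 0 = 15 V
Step 2 — R_th: zero the source — replace V1 by a short circuit (node 2 merges into node 0) — and find the resistance seen between A (node 1) and B (node 0).
Reduce the network between node 1 (A) and node 0 (B) by series/parallel combination:
  Rp1 = R1 ‖ R2 (parallel, both between nodes 0 and 1) = 1/(1/60 + 1/100) = 37.5 Ω
R_th = 37.5 Ω
I_n = V_th/R_th = 15/37.5 = 0.4 A, and R_n = R_th = 37.5 Ω

Final answer: I_n = 0.4 A, R_n = 37.5 Ω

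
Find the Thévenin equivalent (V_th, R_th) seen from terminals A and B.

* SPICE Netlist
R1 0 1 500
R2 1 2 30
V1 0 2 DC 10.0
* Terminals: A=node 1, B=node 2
Step 1 — V_th is the open-circuit voltage V_A - V_B (nothing connected across the terminals).
Nodal analysis, taking node 2 as the 0 V reference.
Source V1 fixes V_0 = 10 V.
KCL at each unknown node (sum of currents leaving = 0; resistances in Ω):
  Node 1: (V_1 - 10)/500 + (V_1 - 0)/30 = 0
Collecting terms: 0.03533 × V_1 = 0.02  =>  V_1 = 0.566 V
V_th = V_1 - V_2 = 0.566 - 0 = 0.566 V
Step 2 — R_th: zero the source — replace V1 by a short circuit (node 2 merges into node 0) — and find the resistance seen between A (node 1) and B (node 0).
Reduce the network between node 1 (A) and node 0 (B) by series/parallel combination:
  Rp1 = R1 ‖ R2 (parallel, both between nodes 0 and 1) = 1/(1/500 + 1/30) = 28.3 Ω
R_th = 28.3 Ω

Final answer: V_th = 0.566 V, R_th = 28.3 Ω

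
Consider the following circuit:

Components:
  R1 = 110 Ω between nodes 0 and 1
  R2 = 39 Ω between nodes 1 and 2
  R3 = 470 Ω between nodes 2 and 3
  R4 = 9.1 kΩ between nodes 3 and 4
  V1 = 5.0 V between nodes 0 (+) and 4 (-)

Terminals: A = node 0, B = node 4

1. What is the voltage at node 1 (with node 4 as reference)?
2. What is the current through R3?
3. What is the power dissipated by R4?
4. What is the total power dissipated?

Nodal analysis, taking node 4 as the 0 V reference.
Source V1 fixes V_0 = 5 V.
KCL at each unknown node (sum of currents leaving = 0; resistances in Ω):
  Node 1: (V_1 - 5)/110 + (V_1 - V_2)/39 = 0
  Node 2: (V_2 - V_1)/39 + (V_2 - V_3)/470 = 0
  Node 3: (V_3 - V_2)/470 + (V_3 - 0)/9100 = 0
Collecting terms (coefficients in siemens):
  0.03473·V_1 - 0.02564·V_2 = 0.04545
  0.02777·V_2 - 0.02564·V_1 - 0.002128·V_3 = 0
  0.002238·V_3 - 0.002128·V_2 = 0
Solving these 3 simultaneous equations (Gaussian elimination) gives:
  V_1 = 4.943 V, V_2 = 4.923 V, V_3 = 4.682 V
Part 1:
  Read off the nodal solution: V_1 = 4.943 V
Part 2:
  I_R3 = (V_2 - V_3)/R3 = (4.923 - 4.682)/470 = 0.0005145 A
  Magnitude: I_R3 = 0.0005145 A
Part 3:
  I_R4 = (V_3 - V_4)/R4 = (4.682 - 0)/9100 = 0.0005145 A
  P_R4 = I_R4² × R4 = (0.0005145)² × 9100 = 0.002408 W
Part 4:
  Power in each resistor, P = (ΔV)²/R:
    P_R1 = (5 - 4.943)²/110 = 0.00002911 W
    P_R2 = (4.943 - 4.923)²/39 = 0.00001032 W
    P_R3 = (4.923 - 4.682)²/470 = 0.0001244 W
    P_R4 = (4.682 - 0)²/9100 = 0.002408 W
  P_total = P_R1 + P_R2 + P_R3 + P_R4 = 0.002572 W

Final answers:
1. V_1 = 4.943 V
2. I_R3 = 0.0005145 A
3. P_R4 = 0.002408 W
4. P_total = 0.002572 W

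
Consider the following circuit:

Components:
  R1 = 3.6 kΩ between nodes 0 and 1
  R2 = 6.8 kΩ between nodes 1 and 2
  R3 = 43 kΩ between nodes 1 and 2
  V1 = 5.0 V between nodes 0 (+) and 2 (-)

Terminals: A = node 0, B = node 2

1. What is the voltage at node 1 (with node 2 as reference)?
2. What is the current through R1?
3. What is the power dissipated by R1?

Nodal analysis, taking node 2 as the 0 V reference.
Source V1 fixes V_0 = 5 V.
KCL at each unknown node (sum of currents leaving = 0; resistances in Ω):
  Node 1: (V_1 - 5)/3600 + (V_1 - 0)/6800 + (V_1 - 0)/43000 = 0
Collecting terms: 0.0004481 × V_1 = 0.001389  =>  V_1 = 3.1 V
Part 1:
  Read off the nodal solution: V_1 = 3.1 V
Part 2:
  I_R1 = (V_0 - V_1)/R1 = (5 - 3.1)/3600 = 0.0005279 A
  Magnitude: I_R1 = 0.0005279 A
Part 3:
  I_R1 = (V_0 - V_1)/R1 = (5 - 3.1)/3600 = 0.0005279 A
  P_R1 = I_R1² × R1 = (0.0005279)² × 3600 = 0.001003 W

Final answers:
1. V_1 = 3.1 V
2. I_R1 = 0.0005279 A
3. P_R1 = 0.001003 W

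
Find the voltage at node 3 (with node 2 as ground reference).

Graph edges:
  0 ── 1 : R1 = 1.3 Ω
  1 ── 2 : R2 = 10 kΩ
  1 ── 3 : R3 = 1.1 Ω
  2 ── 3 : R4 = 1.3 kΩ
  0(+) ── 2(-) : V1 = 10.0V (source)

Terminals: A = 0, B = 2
Nodal analysis, taking node 2 as the 0 V reference.
Source V1 fixes V_0 = 10 V.
KCL at each unknown node (sum of currents leaving = 0; resistances in Ω):
  Node 1: (V_1 - 10)/1.3 + (V_1 - 0)/10000 + (V_1 - V_3)/1.1 = 0
  Node 3: (V_3 - V_1)/1.1 + (V_3 - 0)/1300 = 0
Collecting terms (coefficients in siemens):
  1.678·V_1 - 0.9091·V_3 = 7.692
  0.9099·V_3 - 0.9091·V_1 = 0
Determinant D = (1.678)(0.9099) - (-0.9091)(-0.9091) = 0.7007
V_1 = [(7.692)(0.9099) - (-0.9091)(0)]/D = 9.989 V
V_3 = [(1.678)(0) - (7.692)(-0.9091)]/D = 9.98 V
The requested potential is V_3 = 9.98 V.

Final answer: V_3 = 9.98 V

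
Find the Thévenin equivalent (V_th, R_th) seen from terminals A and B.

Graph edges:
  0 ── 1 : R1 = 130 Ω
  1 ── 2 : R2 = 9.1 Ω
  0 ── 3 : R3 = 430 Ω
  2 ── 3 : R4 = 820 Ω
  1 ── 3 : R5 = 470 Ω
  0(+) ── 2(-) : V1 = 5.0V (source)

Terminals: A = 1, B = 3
Step 1 — V_th is the open-circuit voltage V_A - V_B (nothing connected across the terminals).
Nodal analysis, taking node 2 as the 0 V reference.
Source V1 fixes V_0 = 5 V.
KCL at each unknown node (sum of currents leaving = 0; resistances in Ω):
  Node 1: (V_1 - 5)/130 + (V_1 - 0)/9.1 + (V_1 - V_3)/470 = 0
  Node 3: (V_3 - 5)/430 + (V_3 - 0)/820 + (V_3 - V_1)/470 = 0
Collecting terms (coefficients in siemens):
  0.1197·V_1 - 0.002128·V_3 = 0.03846
  0.005673·V_3 - 0.002128·V_1 = 0.01163
Determinant D = (0.1197)(0.005673) - (-0.002128)(-0.002128) = 0.0006746
V_1 = [(0.03846)(0.005673) - (-0.002128)(0.01163)]/D = 0.3601 V
V_3 = [(0.1197)(0.01163) - (0.03846)(-0.002128)]/D = 2.185 V
V_th = V_1 - V_3 = 0.3601 - 2.185 = -1.825 V
Step 2 — R_th: zero the source — replace V1 by a short circuit (node 2 merges into node 0) — and find the resistance seen between A (node 1) and B (node 3).
Reduce the network between node 1 (A) and node 3 (B) by series/parallel combination:
  Rp1 = R1 ‖ R2 (parallel, both between nodes 0 and 1) = 1/(1/130 + 1/9.1) = 8.505 Ω
  Rp2 = R3 ‖ R4 (parallel, both between nodes 0 and 3) = 1/(1/430 + 1/820) = 282.1 Ω
  Rs1 = Rp1 + Rp2 (series, joined only at node 0) = 8.505 + 282.1 = 290.6 Ω
  Rp3 = R5 ‖ Rs1 (parallel, both between nodes 1 and 3) = 1/(1/470 + 1/290.6) = 179.6 Ω
R_th = 179.6 Ω

Final answer: V_th = -1.825 V, R_th = 179.6 Ω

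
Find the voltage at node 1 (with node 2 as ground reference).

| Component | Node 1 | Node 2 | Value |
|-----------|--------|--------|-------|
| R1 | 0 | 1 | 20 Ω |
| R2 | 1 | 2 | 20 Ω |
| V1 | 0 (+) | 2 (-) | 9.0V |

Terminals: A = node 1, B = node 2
Nodal analysis, taking node 2 as the 0 V reference.
Source V1 fixes V_0 = 9 V.
KCL at each unknown node (sum of currents leaving = 0; resistances in Ω):
  Node 1: (V_1 - 9)/20 + (V_1 - 0)/20 = 0
Collecting terms: 0.1 × V_1 = 0.45  =>  V_1 = 4.5 V
The requested potential is V_1 = 4.5 V.

Final answer: V_1 = 4.5 V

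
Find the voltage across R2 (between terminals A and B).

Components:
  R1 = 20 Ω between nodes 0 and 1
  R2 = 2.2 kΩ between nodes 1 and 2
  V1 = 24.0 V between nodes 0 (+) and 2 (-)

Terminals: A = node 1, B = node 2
R1 and R2 are in series across V1 (node 0 → node 1 → node 2), and the output A–B is taken across R2, so this is a voltage divider.
Series current: I = V1/(R1 + R2) = 24/(20 + 2200) = 24/2220 = 0.01081 A
V_R2 = I × R2 = V1 × R2/(R1 + R2) = 24 × 2200/2220 = 23.78 V

Final answer: 23.78 V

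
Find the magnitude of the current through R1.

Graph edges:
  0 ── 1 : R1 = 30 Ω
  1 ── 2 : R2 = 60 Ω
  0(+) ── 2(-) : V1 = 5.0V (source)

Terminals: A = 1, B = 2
Nodal analysis, taking node 2 as the 0 V reference.
Source V1 fixes V_0 = 5 V.
KCL at each unknown node (sum of currents leaving = 0; resistances in Ω):
  Node 1: (V_1 - 5)/30 + (V_1 - 0)/60 = 0
Collecting terms: 0.05 × V_1 = 0.1667  =>  V_1 = 3.333 V
I_R1 = (V_0 - V_1)/R1 = (5 - 3.333)/30 = 0.05556 A
|I_R1| = 0.05556 A

Final answer: |I_R1| = 0.05556 A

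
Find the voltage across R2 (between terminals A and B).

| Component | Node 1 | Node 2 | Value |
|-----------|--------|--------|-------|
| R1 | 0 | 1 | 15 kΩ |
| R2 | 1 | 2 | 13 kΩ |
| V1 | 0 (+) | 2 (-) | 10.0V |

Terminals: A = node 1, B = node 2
R1 and R2 are in series across V1 (node 0 → node 1 → node 2), and the output A–B is taken across R2, so this is a voltage divider.
Series current: I = V1/(R1 + R2) = 10/(15000 + 13000) = 10/28000 = 0.0003571 A
V_R2 = I × R2 = V1 × R2/(R1 + R2) = 10 × 13000/28000 = 4.643 V

Final answer: 4.643 V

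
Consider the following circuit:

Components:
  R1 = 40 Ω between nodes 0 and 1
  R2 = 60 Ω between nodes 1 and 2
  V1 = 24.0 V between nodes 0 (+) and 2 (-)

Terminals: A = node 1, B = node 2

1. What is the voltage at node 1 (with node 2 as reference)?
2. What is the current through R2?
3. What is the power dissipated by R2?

Nodal analysis, taking node 2 as the 0 V reference.
Source V1 fixes V_0 = 24 V.
KCL at each unknown node (sum of currents leaving = 0; resistances in Ω):
  Node 1: (V_1 - 24)/40 + (V_1 - 0)/60 = 0
Collecting terms: 0.04167 × V_1 = 0.6  =>  V_1 = 14.4 V
Part 1:
  Read off the nodal solution: V_1 = 14.4 V
Part 2:
  I_R2 = (V_1 - V_2)/R2 = (14.4 - 0)/60 = 0.24 A
  Magnitude: I_R2 = 0.24 A
Part 3:
  I_R2 = (V_1 - V_2)/R2 = (14.4 - 0)/60 = 0.24 A
  P_R2 = I_R2² × R2 = (0.24)² × 60 = 3.456 W

Final answers:
1. V_1 = 14.4 V
2. I_R2 = 0.24 A
3. P_R2 = 3.456 W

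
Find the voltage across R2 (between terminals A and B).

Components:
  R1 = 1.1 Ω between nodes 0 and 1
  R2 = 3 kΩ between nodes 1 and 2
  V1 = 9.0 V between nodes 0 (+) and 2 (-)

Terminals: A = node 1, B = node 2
R1 and R2 are in series across V1 (node 0 → node 1 → node 2), and the output A–B is taken across R2, so this is a voltage divider.
Series current: I = V1/(R1 + R2) = 9/(1.1 + 3000) = 9/3001 = 0.002999 A
V_R2 = I × R2 = V1 × R2/(R1 + R2) = 9 × 3000/3001 = 8.997 V

Final answer: 8.997 V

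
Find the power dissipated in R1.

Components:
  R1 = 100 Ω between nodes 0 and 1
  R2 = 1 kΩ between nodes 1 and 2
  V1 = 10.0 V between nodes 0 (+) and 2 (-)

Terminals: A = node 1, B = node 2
Nodal analysis, taking node 2 as the 0 V reference.
Source V1 fixes V_0 = 10 V.
KCL at each unknown node (sum of currents leaving = 0; resistances in Ω):
  Node 1: (V_1 - 10)/100 + (V_1 - 0)/1000 = 0
Collecting terms: 0.011 × V_1 = 0.1  =>  V_1 = 9.091 V
I_R1 = (V_0 - V_1)/R1 = (10 - 9.091)/100 = 0.009091 A
P_R1 = I_R1² × R1 = (0.009091)² × 100 = 0.008264 W

Final answer: 0.008264 W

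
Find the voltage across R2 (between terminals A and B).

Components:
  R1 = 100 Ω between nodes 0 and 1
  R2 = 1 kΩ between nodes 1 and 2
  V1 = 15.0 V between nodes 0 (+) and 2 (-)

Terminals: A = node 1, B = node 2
R1 and R2 are in series across V1 (node 0 → node 1 → node 2), and the output A–B is taken across R2, so this is a voltage divider.
Series current: I = V1/(R1 + R2) = 15/(100 + 1000) = 15/1100 = 0.01364 A
V_R2 = I × R2 = V1 × R2/(R1 + R2) = 15 × 1000/1100 = 13.64 V

Final answer: 13.64 V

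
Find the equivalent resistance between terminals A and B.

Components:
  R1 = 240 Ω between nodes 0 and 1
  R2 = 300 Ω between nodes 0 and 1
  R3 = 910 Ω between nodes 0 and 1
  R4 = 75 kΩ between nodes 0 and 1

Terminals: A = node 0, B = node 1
Reduce the network between node 0 (A) and node 1 (B) by series/parallel combination:
  Rp1 = R1 ‖ R2 ‖ R3 ‖ R4 (parallel, all between nodes 0 and 1) = 1/(1/240 + 1/300 + 1/910 + 1/75000) = 116.1 Ω
R_eq = 116.1 Ω

Final answer: 116.1 Ω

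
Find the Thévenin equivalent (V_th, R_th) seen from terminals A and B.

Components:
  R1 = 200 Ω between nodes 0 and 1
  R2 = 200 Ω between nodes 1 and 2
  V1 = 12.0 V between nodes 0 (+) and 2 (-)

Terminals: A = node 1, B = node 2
Step 1 — V_th is the open-circuit voltage V_A - V_B (nothing connected across the terminals).
Nodal analysis, taking node 2 as the 0 V reference.
Source V1 fixes V_0 = 12 V.
KCL at each unknown node (sum of currents leaving = 0; resistances in Ω):
  Node 1: (V_1 - 12)/200 + (V_1 - 0)/200 = 0
Collecting terms: 0.01 × V_1 = 0.06  =>  V_1 = 6 V
V_th = V_1 - V_2 = 6 - 0 = 6 V
Step 2 — R_th: zero the source — replace V1 by a short circuit (node 2 merges into node 0) — and find the resistance seen between A (node 1) and B (node 0).
Reduce the network between node 1 (A) and node 0 (B) by series/parallel combination:
  Rp1 = R1 ‖ R2 (parallel, both between nodes 0 and 1) = 1/(1/200 + 1/200) = 100 Ω
R_th = 100 Ω

Final answer: V_th = 6 V, R_th = 100 Ω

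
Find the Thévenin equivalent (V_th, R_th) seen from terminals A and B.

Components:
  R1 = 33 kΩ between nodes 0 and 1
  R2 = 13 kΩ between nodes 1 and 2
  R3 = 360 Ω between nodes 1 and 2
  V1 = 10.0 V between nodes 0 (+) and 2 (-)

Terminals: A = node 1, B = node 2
Step 1 — V_th is the open-circuit voltage V_A - V_B (nothing connected across the terminals).
Nodal analysis, taking node 2 as the 0 V reference.
Source V1 fixes V_0 = 10 V.
KCL at each unknown node (sum of currents leaving = 0; resistances in Ω):
  Node 1: (V_1 - 10)/33000 + (V_1 - 0)/13000 + (V_1 - 0)/360 = 0
Collecting terms: 0.002885 × V_1 = 0.000303  =>  V_1 = 0.105 V
V_th = V_1 - V_2 = 0.105 - 0 = 0.105 V
Step 2 — R_th: zero the source — replace V1 by a short circuit (node 2 merges into node 0) — and find the resistance seen between A (node 1) and B (node 0).
Reduce the network between node 1 (A) and node 0 (B) by series/parallel combination:
  Rp1 = R1 ‖ R2 ‖ R3 (parallel, all between nodes 0 and 1) = 1/(1/33000 + 1/13000 + 1/360) = 346.6 Ω
R_th = 346.6 Ω

Final answer: V_th = 0.105 V, R_th = 346.6 Ω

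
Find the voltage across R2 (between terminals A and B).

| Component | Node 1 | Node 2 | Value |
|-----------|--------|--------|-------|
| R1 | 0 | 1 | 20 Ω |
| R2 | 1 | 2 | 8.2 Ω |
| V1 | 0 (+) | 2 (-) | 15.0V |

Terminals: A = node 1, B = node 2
R1 and R2 are in series across V1 (node 0 → node 1 → node 2), and the output A–B is taken across R2, so this is a voltage divider.
Series current: I = V1/(R1 + R2) = 15/(20 + 8.2) = 15/28.2 = 0.5319 A
V_R2 = I × R2 = V1 × R2/(R1 + R2) = 15 × 8.2/28.2 = 4.362 V

Final answer: 4.362 V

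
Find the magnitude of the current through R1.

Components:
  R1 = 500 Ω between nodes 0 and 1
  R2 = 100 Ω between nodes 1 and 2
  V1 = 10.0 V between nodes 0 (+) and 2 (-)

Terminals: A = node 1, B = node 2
Nodal analysis, taking node 2 as the 0 V reference.
Source V1 fixes V_0 = 10 V.
KCL at each unknown node (sum of currents leaving = 0; resistances in Ω):
  Node 1: (V_1 - 10)/500 + (V_1 - 0)/100 = 0
Collecting terms: 0.012 × V_1 = 0.02  =>  V_1 = 1.667 V
I_R1 = (V_0 - V_1)/R1 = (10 - 1.667)/500 = 0.01667 A
|I_R1| = 0.01667 A

Final answer: |I_R1| = 0.01667 A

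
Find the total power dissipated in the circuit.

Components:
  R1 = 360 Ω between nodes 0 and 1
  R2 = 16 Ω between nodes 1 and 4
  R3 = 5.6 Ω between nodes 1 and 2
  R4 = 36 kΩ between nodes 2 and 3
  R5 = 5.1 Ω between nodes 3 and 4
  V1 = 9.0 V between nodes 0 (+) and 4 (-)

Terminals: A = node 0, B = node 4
Nodal analysis, taking node 4 as the 0 V reference.
Source V1 fixes V_0 = 9 V.
KCL at each unknown node (sum of currents leaving = 0; resistances in Ω):
  Node 1: (V_1 - 9)/360 + (V_1 - 0)/16 + (V_1 - V_2)/5.6 = 0
  Node 2: (V_2 - V_1)/5.6 + (V_2 - V_3)/36000 = 0
  Node 3: (V_3 - V_2)/36000 + (V_3 - 0)/5.1 = 0
Collecting terms (coefficients in siemens):
  0.2438·V_1 - 0.1786·V_2 = 0.025
  0.1786·V_2 - 0.1786·V_1 - 0.00002778·V_3 = 0
  0.1961·V_3 - 0.00002778·V_2 = 0
Solving these 3 simultaneous equations (Gaussian elimination) gives:
  V_1 = 0.3828 V, V_2 = 0.3828 V, V_3 = 0.00005422 V
Power in each resistor, P = (ΔV)²/R:
  P_R1 = (9 - 0.3828)²/360 = 0.2063 W
  P_R2 = (0.3828 - 0)²/16 = 0.009159 W
  P_R3 = (0.3828 - 0.3828)²/5.6 = 0.0000000006329 W
  P_R4 = (0.3828 - 0.00005422)²/36000 = 0.000004068 W
  P_R5 = (0.00005422 - 0)²/5.1 = 0.0000000005764 W
P_total = P_R1 + P_R2 + P_R3 + P_R4 + P_R5 = 0.2154 W

Final answer: 0.2154 W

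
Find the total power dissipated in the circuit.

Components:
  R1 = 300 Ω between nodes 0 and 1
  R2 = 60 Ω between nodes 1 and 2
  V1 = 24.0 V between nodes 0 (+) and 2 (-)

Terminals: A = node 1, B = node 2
Nodal analysis, taking node 2 as the 0 V reference.
Source V1 fixes V_0 = 24 V.
KCL at each unknown node (sum of currents leaving = 0; resistances in Ω):
  Node 1: (V_1 - 24)/300 + (V_1 - 0)/60 = 0
Collecting terms: 0.02 × V_1 = 0.08  =>  V_1 = 4 V
Power in each resistor, P = (ΔV)²/R:
  P_R1 = (24 - 4)²/300 = 1.333 W
  P_R2 = (4 - 0)²/60 = 0.2667 W
P_total = P_R1 + P_R2 = 1.6 W

Final answer: 1.6 W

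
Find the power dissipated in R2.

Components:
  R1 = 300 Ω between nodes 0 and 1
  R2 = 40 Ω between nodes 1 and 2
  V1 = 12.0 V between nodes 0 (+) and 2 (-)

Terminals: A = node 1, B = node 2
Nodal analysis, taking node 2 as the 0 V reference.
Source V1 fixes V_0 = 12 V.
KCL at each unknown node (sum of currents leaving = 0; resistances in Ω):
  Node 1: (V_1 - 12)/300 + (V_1 - 0)/40 = 0
Collecting terms: 0.02833 × V_1 = 0.04  =>  V_1 = 1.412 V
I_R2 = (V_1 - V_2)/R2 = (1.412 - 0)/40 = 0.03529 A
P_R2 = I_R2² × R2 = (0.03529)² × 40 = 0.04983 W

Final answer: 0.04983 W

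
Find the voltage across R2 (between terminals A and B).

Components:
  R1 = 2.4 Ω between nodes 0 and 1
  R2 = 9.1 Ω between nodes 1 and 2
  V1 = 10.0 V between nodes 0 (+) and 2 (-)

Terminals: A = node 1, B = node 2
R1 and R2 are in series across V1 (node 0 → node 1 → node 2), and the output A–B is taken across R2, so this is a voltage divider.
Series current: I = V1/(R1 + R2) = 10/(2.4 + 9.1) = 10/11.5 = 0.8696 A
V_R2 = I × R2 = V1 × R2/(R1 + R2) = 10 × 9.1/11.5 = 7.913 V

Final answer: 7.913 V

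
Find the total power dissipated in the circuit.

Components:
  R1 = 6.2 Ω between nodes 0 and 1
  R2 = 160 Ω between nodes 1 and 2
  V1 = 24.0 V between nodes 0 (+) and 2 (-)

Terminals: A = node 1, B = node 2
Nodal analysis, taking node 2 as the 0 V reference.
Source V1 fixes V_0 = 24 V.
KCL at each unknown node (sum of currents leaving = 0; resistances in Ω):
  Node 1: (V_1 - 24)/6.2 + (V_1 - 0)/160 = 0
Collecting terms: 0.1675 × V_1 = 3.871  =>  V_1 = 23.1 V
Power in each resistor, P = (ΔV)²/R:
  P_R1 = (24 - 23.1)²/6.2 = 0.1293 W
  P_R2 = (23.1 - 0)²/160 = 3.336 W
P_total = P_R1 + P_R2 = 3.466 W

Final answer: 3.466 W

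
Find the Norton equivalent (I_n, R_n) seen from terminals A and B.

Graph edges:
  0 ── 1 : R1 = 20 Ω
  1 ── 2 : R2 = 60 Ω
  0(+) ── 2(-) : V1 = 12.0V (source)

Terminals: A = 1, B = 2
Find the Thévenin equivalent first; then I_n = V_th/R_th and R_n = R_th.
Step 1 — V_th is the open-circuit voltage V_A - V_B (nothing connected across the terminals).
Nodal analysis, taking node 2 as the 0 V reference.
Source V1 fixes V_0 = 12 V.
KCL at each unknown node (sum of currents leaving = 0; resistances in Ω):
  Node 1: (V_1 - 12)/20 + (V_1 - 0)/60 = 0
Collecting terms: 0.06667 × V_1 = 0.6  =>  V_1 = 9 V
V_th = V_1 - V_2 = 9 - 0 = 9 V
Step 2 — R_th: zero the source — replace V1 by a short circuit (node 2 merges into node 0) — and find the resistance seen between A (node 1) and B (node 0).
Reduce the network between node 1 (A) and node 0 (B) by series/parallel combination:
  Rp1 = R1 ‖ R2 (parallel, both between nodes 0 and 1) = 1/(1/20 + 1/60) = 15 Ω
R_th = 15 Ω
I_n = V_th/R_th = 9/15 = 0.6 A, and R_n = R_th = 15 Ω

Final answer: I_n = 0.6 A, R_n = 15 Ω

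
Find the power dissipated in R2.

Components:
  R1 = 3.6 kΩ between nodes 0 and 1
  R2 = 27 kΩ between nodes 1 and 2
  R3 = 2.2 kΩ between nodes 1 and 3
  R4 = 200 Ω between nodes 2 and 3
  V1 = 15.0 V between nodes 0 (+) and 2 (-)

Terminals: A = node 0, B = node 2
Nodal analysis, taking node 2 as the 0 V reference.
Source V1 fixes V_0 = 15 V.
KCL at each unknown node (sum of currents leaving = 0; resistances in Ω):
  Node 1: (V_1 - 15)/3600 + (V_1 - 0)/27000 + (V_1 - V_3)/2200 = 0
  Node 3: (V_3 - V_1)/2200 + (V_3 - 0)/200 = 0
Collecting terms (coefficients in siemens):
  0.0007694·V_1 - 0.0004545·V_3 = 0.004167
  0.005455·V_3 - 0.0004545·V_1 = 0
Determinant D = (0.0007694)(0.005455) - (-0.0004545)(-0.0004545) = 0.00000399
V_1 = [(0.004167)(0.005455) - (-0.0004545)(0)]/D = 5.696 V
V_3 = [(0.0007694)(0) - (0.004167)(-0.0004545)]/D = 0.4747 V
I_R2 = (V_1 - V_2)/R2 = (5.696 - 0)/27000 = 0.000211 A
P_R2 = I_R2² × R2 = (0.000211)² × 27000 = 0.001202 W

Final answer: 0.001202 W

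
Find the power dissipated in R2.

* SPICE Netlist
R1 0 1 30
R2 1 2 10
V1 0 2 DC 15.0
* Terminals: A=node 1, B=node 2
Nodal analysis, taking node 2 as the 0 V reference.
Source V1 fixes V_0 = 15 V.
KCL at each unknown node (sum of currents leaving = 0; resistances in Ω):
  Node 1: (V_1 - 15)/30 + (V_1 - 0)/10 = 0
Collecting terms: 0.1333 × V_1 = 0.5  =>  V_1 = 3.75 V
I_R2 = (V_1 - V_2)/R2 = (3.75 - 0)/10 = 0.375 A
P_R2 = I_R2² × R2 = (0.375)² × 10 = 1.406 W

Final answer: 1.406 W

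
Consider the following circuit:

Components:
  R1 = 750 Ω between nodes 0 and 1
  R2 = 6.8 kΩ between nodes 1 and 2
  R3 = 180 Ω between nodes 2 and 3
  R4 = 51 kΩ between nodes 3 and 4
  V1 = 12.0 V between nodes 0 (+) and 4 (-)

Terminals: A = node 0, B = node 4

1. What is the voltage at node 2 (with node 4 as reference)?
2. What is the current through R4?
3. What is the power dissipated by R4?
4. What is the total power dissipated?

Nodal analysis, taking node 4 as the 0 V reference.
Source V1 fixes V_0 = 12 V.
KCL at each unknown node (sum of currents leaving = 0; resistances in Ω):
  Node 1: (V_1 - 12)/750 + (V_1 - V_2)/6800 = 0
  Node 2: (V_2 - V_1)/6800 + (V_2 - V_3)/180 = 0
  Node 3: (V_3 - V_2)/180 + (V_3 - 0)/51000 = 0
Collecting terms (coefficients in siemens):
  0.00148·V_1 - 0.0001471·V_2 = 0.016
  0.005703·V_2 - 0.0001471·V_1 - 0.005556·V_3 = 0
  0.005575·V_3 - 0.005556·V_2 = 0
Solving these 3 simultaneous equations (Gaussian elimination) gives:
  V_1 = 11.85 V, V_2 = 10.46 V, V_3 = 10.42 V
Part 1:
  Read off the nodal solution: V_2 = 10.46 V
Part 2:
  I_R4 = (V_3 - V_4)/R4 = (10.42 - 0)/51000 = 0.0002043 A
  Magnitude: I_R4 = 0.0002043 A
Part 3:
  I_R4 = (V_3 - V_4)/R4 = (10.42 - 0)/51000 = 0.0002043 A
  P_R4 = I_R4² × R4 = (0.0002043)² × 51000 = 0.002129 W
Part 4:
  Power in each resistor, P = (ΔV)²/R:
    P_R1 = (12 - 11.85)²/750 = 0.00003131 W
    P_R2 = (11.85 - 10.46)²/6800 = 0.0002839 W
    P_R3 = (10.46 - 10.42)²/180 = 0.000007515 W
    P_R4 = (10.42 - 0)²/51000 = 0.002129 W
  P_total = P_R1 + P_R2 + P_R3 + P_R4 = 0.002452 W

Final answers:
1. V_2 = 10.46 V
2. I_R4 = 0.0002043 A
3. P_R4 = 0.002129 W
4. P_total = 0.002452 W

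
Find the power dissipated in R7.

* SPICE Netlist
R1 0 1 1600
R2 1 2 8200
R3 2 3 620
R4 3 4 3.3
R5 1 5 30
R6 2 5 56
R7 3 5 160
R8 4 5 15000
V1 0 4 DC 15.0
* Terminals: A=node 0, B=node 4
Nodal analysis, taking node 4 as the 0 V reference.
Source V1 fixes V_0 = 15 V.
KCL at each unknown node (sum of currents leaving = 0; resistances in Ω):
  Node 1: (V_1 - 15)/1600 + (V_1 - V_2)/8200 + (V_1 - V_5)/30 = 0
  Node 2: (V_2 - V_1)/8200 + (V_2 - V_3)/620 + (V_2 - V_5)/56 = 0
  Node 3: (V_3 - V_2)/620 + (V_3 - 0)/3.3 + (V_3 - V_5)/160 = 0
  Node 5: (V_5 - V_1)/30 + (V_5 - V_2)/56 + (V_5 - V_3)/160 + (V_5 - 0)/15000 = 0
Collecting terms (coefficients in siemens):
  0.03408·V_1 - 0.000122·V_2 - 0.03333·V_5 = 0.009375
  0.01959·V_2 - 0.000122·V_1 - 0.001613·V_3 - 0.01786·V_5 = 0
  0.3109·V_3 - 0.001613·V_2 - 0.00625·V_5 = 0
  0.05751·V_5 - 0.03333·V_1 - 0.01786·V_2 - 0.00625·V_3 = 0
Solving these 4 simultaneous equations (Gaussian elimination) gives:
  V_1 = 1.374 V, V_2 = 1.031 V, V_3 = 0.02786 V, V_5 = 1.12 V
I_R7 = (V_3 - V_5)/R7 = (0.02786 - 1.12)/160 = -0.006823 A
P_R7 = I_R7² × R7 = (-0.006823)² × 160 = 0.007449 W

Final answer: 0.007449 W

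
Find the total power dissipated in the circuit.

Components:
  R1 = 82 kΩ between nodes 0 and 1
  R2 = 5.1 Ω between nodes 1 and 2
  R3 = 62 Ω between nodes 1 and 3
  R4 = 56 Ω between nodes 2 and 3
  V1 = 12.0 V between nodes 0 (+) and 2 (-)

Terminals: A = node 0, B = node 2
Nodal analysis, taking node 2 as the 0 V reference.
Source V1 fixes V_0 = 12 V.
KCL at each unknown node (sum of currents leaving = 0; resistances in Ω):
  Node 1: (V_1 - 12)/82000 + (V_1 - 0)/5.1 + (V_1 - V_3)/62 = 0
  Node 3: (V_3 - V_1)/62 + (V_3 - 0)/56 = 0
Collecting terms (coefficients in siemens):
  0.2122·V_1 - 0.01613·V_3 = 0.0001463
  0.03399·V_3 - 0.01613·V_1 = 0
Determinant D = (0.2122)(0.03399) - (-0.01613)(-0.01613) = 0.006952
V_1 = [(0.0001463)(0.03399) - (-0.01613)(0)]/D = 0.0007154 V
V_3 = [(0.2122)(0) - (0.0001463)(-0.01613)]/D = 0.0003395 V
Power in each resistor, P = (ΔV)²/R:
  P_R1 = (12 - 0.0007154)²/82000 = 0.001756 W
  P_R2 = (0.0007154 - 0)²/5.1 = 0.0000001003 W
  P_R3 = (0.0007154 - 0.0003395)²/62 = 0.000000002279 W
  P_R4 = (0 - 0.0003395)²/56 = 0.000000002058 W
P_total = P_R1 + P_R2 + P_R3 + P_R4 = 0.001756 W

Final answer: 0.001756 W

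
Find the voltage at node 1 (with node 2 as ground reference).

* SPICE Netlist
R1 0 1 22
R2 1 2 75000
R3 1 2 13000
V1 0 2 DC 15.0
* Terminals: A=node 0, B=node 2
Nodal analysis, taking node 2 as the 0 V reference.
Source V1 fixes V_0 = 15 V.
KCL at each unknown node (sum of currents leaving = 0; resistances in Ω):
  Node 1: (V_1 - 15)/22 + (V_1 - 0)/75000 + (V_1 - 0)/13000 = 0
Collecting terms: 0.04554 × V_1 = 0.6818  =>  V_1 = 14.97 V
The requested potential is V_1 = 14.97 V.

Final answer: V_1 = 14.97 V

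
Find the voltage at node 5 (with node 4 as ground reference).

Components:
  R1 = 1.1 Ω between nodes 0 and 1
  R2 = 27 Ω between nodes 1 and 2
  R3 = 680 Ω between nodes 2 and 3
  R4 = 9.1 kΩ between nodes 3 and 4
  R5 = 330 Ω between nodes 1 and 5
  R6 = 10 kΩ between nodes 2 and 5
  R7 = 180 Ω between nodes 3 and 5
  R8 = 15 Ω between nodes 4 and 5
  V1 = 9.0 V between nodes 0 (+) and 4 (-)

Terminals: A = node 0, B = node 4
Nodal analysis, taking node 4 as the 0 V reference.
Source V1 fixes V_0 = 9 V.
KCL at each unknown node (sum of currents leaving = 0; resistances in Ω):
  Node 1: (V_1 - 9)/1.1 + (V_1 - V_2)/27 + (V_1 - V_5)/330 = 0
  Node 2: (V_2 - V_1)/27 + (V_2 - V_3)/680 + (V_2 - V_5)/10000 = 0
  Node 3: (V_3 - V_2)/680 + (V_3 - 0)/9100 + (V_3 - V_5)/180 = 0
  Node 5: (V_5 - V_1)/330 + (V_5 - V_2)/10000 + (V_5 - V_3)/180 + (V_5 - 0)/15 = 0
Collecting terms (coefficients in siemens):
  0.9492·V_1 - 0.03704·V_2 - 0.00303·V_5 = 8.182
  0.03861·V_2 - 0.03704·V_1 - 0.001471·V_3 - 0.0001·V_5 = 0
  0.007136·V_3 - 0.001471·V_2 - 0.005556·V_5 = 0
  0.07535·V_5 - 0.00303·V_1 - 0.0001·V_2 - 0.005556·V_3 = 0
Solving these 4 simultaneous equations (Gaussian elimination) gives:
  V_1 = 8.961 V, V_2 = 8.681 V, V_3 = 2.205 V, V_5 = 0.5344 V
The requested potential is V_5 = 0.5344 V.

Final answer: V_5 = 0.5344 V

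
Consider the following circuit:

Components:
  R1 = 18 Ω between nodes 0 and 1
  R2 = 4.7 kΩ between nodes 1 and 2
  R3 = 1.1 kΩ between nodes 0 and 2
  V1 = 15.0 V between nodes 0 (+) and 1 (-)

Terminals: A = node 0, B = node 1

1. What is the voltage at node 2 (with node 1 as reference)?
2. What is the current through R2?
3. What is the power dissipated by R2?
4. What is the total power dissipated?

Nodal analysis, taking node 1 as the 0 V reference.
Source V1 fixes V_0 = 15 V.
KCL at each unknown node (sum of currents leaving = 0; resistances in Ω):
  Node 2: (V_2 - 0)/4700 + (V_2 - 15)/1100 = 0
Collecting terms: 0.001122 × V_2 = 0.01364  =>  V_2 = 12.16 V
Part 1:
  Read off the nodal solution: V_2 = 12.16 V
Part 2:
  I_R2 = (V_1 - V_2)/R2 = (0 - 12.16)/4700 = -0.002586 A
  Magnitude: I_R2 = 0.002586 A
Part 3:
  I_R2 = (V_1 - V_2)/R2 = (0 - 12.16)/4700 = -0.002586 A
  P_R2 = I_R2² × R2 = (-0.002586)² × 4700 = 0.03144 W
Part 4:
  Power in each resistor, P = (ΔV)²/R:
    P_R1 = (15 - 0)²/18 = 12.5 W
    P_R2 = (0 - 12.16)²/4700 = 0.03144 W
    P_R3 = (15 - 12.16)²/1100 = 0.007357 W
  P_total = P_R1 + P_R2 + P_R3 = 12.54 W

Final answers:
1. V_2 = 12.16 V
2. I_R2 = 0.002586 A
3. P_R2 = 0.03144 W
4. P_total = 12.54 W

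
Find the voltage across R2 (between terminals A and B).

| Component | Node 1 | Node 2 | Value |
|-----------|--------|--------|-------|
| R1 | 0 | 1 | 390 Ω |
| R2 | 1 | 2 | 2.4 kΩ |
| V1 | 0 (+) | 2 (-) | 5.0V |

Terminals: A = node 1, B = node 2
R1 and R2 are in series across V1 (node 0 → node 1 → node 2), and the output A–B is taken across R2, so this is a voltage divider.
Series current: I = V1/(R1 + R2) = 5/(390 + 2400) = 5/2790 = 0.001792 A
V_R2 = I × R2 = V1 × R2/(R1 + R2) = 5 × 2400/2790 = 4.301 V

Final answer: 4.301 V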